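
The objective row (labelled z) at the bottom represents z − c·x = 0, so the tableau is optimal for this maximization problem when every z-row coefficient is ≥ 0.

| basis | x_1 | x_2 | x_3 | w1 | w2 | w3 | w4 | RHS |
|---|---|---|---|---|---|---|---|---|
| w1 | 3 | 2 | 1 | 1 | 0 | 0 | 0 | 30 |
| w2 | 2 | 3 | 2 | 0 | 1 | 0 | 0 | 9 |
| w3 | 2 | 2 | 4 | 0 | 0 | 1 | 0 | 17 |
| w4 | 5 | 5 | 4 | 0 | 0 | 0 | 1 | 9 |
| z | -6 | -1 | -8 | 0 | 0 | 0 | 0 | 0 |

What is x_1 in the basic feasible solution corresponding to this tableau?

0

x_1 is not in the basis, so in the current basic feasible solution x_1 = 0.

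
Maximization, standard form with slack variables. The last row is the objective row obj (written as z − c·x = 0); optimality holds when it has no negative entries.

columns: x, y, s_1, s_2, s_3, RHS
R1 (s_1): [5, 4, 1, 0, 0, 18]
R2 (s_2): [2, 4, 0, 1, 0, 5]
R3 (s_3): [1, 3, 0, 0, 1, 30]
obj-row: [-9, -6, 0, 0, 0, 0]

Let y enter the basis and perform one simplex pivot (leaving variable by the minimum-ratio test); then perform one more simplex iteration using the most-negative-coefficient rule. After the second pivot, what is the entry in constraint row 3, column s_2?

Ratio test on column y — row 1: 18/4 = 9/2; row 2: 5/4 = 5/4; row 3: 30/3 = 10. Minimum is 5/4 at row 2 (s_2 leaves); pivot element 4.
Divide row 2 by 4; eliminate column y from the other rows.
Second iteration: most negative obj-row entry is -6 in column x, so x enters.
Ratio test on column x — row 1: 13/3 = 13/3; row 2: (5/4)/(1/2) = 5/2; row 3: entry -1/2 ≤ 0. Minimum is 5/2 at row 2 (y leaves); pivot element 1/2.
Divide row 2 by 1/2; eliminate column x from the other rows.
After both pivots, the entry at constraint row 3, column s_2 is -1/2.

-1/2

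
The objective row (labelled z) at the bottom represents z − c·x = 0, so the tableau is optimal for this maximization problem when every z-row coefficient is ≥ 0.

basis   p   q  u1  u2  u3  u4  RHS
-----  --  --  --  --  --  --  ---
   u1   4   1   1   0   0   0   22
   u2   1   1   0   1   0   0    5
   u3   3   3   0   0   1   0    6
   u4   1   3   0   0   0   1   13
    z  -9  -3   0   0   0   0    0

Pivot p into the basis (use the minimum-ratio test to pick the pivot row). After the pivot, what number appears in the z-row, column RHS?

Ratio test on column p — row 1: 22/4 = 11/2; row 2: 5/1 = 5; row 3: 6/3 = 2; row 4: 13/1 = 13. Minimum is 2 at row 3 (u3 leaves); pivot element 3.
Divide row 3 by 3; eliminate column p from the other rows.
z-row update in column RHS: 0 − (-9)·2 = 18.

18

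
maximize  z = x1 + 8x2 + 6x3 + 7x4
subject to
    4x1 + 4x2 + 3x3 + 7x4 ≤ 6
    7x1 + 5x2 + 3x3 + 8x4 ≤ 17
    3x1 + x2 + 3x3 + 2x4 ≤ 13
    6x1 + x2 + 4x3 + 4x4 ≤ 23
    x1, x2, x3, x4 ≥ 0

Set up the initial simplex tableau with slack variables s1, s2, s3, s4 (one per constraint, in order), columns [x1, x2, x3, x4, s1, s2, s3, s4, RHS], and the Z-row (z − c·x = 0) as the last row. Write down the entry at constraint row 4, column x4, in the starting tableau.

Constraint 4 has coefficient 4 on x4.

4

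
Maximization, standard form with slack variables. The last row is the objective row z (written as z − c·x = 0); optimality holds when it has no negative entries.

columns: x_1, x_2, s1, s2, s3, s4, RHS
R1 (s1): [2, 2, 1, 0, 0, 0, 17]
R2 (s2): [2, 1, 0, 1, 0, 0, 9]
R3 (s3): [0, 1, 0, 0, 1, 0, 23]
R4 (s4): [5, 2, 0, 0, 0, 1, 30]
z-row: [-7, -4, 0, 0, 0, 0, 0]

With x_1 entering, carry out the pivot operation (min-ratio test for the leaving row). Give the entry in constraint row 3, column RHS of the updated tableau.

23

Ratio test on column x_1 — row 1: 17/2 = 17/2; row 2: 9/2 = 9/2; row 3: entry 0 ≤ 0; row 4: 30/5 = 6. Minimum is 9/2 at row 2 (s2 leaves); pivot element 2.
Divide row 2 by 2; eliminate column x_1 from the other rows.
Row 3 update in column RHS: 23 − 0·(9/2) = 23.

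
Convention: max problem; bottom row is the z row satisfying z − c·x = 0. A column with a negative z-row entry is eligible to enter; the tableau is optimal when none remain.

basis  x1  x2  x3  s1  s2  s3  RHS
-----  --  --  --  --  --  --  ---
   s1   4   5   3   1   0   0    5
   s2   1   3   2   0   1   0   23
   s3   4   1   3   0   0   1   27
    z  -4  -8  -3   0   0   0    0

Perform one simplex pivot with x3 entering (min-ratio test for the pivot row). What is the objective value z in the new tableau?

5

Ratio test on column x3 — row 1: 5/3 = 5/3; row 2: 23/2 = 23/2; row 3: 27/3 = 9. Minimum is 5/3 at row 1 (s1 leaves); pivot element 3.
Pivot on row 1; the z-row RHS becomes 0 − (-3)·(5/3) = 5.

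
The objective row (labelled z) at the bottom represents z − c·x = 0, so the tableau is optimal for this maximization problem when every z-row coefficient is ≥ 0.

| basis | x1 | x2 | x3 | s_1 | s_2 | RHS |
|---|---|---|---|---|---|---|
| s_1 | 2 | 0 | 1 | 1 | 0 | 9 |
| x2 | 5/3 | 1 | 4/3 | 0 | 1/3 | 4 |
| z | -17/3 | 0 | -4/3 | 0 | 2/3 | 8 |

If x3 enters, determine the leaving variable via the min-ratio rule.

x2

Column x3 entries and ratios — s_1: 9/1 = 9; x2: 4/(4/3) = 3.
Smallest ratio is 3 in the row of x2, so x2 leaves.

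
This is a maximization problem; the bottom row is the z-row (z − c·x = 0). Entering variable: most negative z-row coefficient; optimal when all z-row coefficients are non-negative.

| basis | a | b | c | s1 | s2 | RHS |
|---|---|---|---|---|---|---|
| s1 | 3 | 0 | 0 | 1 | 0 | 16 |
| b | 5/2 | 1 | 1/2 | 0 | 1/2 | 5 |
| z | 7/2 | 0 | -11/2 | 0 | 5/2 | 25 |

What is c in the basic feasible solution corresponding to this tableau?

c is not in the basis, so in the current basic feasible solution c = 0.

0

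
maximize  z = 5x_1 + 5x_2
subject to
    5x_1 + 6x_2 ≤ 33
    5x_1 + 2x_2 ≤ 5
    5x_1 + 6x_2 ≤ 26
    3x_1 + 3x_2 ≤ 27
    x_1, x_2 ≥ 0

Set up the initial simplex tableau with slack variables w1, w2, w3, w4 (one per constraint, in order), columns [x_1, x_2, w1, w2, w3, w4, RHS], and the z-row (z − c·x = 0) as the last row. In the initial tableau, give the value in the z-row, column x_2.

The z-row carries the negated objective coefficients: the x_2 entry is -5.

-5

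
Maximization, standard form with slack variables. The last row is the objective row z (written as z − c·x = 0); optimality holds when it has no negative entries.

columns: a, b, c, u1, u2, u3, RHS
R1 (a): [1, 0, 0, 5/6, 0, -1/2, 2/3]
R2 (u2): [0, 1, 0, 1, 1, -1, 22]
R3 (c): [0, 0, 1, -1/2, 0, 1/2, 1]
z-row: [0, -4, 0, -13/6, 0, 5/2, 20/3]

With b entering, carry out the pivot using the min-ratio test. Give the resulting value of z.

Ratio test on column b — row 1: entry 0 ≤ 0; row 2: 22/1 = 22; row 3: entry 0 ≤ 0. Minimum is 22 at row 2 (u2 leaves); pivot element 1.
Pivot on row 2; the z-row RHS becomes 20/3 − (-4)·22 = 284/3.

284/3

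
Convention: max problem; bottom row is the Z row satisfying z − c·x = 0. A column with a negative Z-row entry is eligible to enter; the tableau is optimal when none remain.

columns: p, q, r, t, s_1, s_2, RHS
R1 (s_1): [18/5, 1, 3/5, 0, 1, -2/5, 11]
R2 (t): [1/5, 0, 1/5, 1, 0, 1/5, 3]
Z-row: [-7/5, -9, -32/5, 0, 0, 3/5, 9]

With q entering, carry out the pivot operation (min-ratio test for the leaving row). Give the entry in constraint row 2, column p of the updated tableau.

1/5

Ratio test on column q — row 1: 11/1 = 11; row 2: entry 0 ≤ 0. Minimum is 11 at row 1 (s_1 leaves); pivot element 1.
Divide row 1 by 1; eliminate column q from the other rows.
Row 2 update in column p: 1/5 − 0·(18/5) = 1/5.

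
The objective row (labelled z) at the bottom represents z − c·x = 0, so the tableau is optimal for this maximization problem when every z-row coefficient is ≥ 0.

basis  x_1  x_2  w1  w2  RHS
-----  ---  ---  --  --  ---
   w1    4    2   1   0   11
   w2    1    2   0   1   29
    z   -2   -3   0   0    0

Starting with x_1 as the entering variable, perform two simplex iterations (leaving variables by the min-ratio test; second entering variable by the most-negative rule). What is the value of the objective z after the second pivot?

Ratio test on column x_1 — row 1: 11/4 = 11/4; row 2: 29/1 = 29. Minimum is 11/4 at row 1 (w1 leaves); pivot element 4.
Pivot on row 1; the z-row RHS becomes 0 − (-2)·(11/4) = 11/2.
Next entering variable (most negative z-row entry -2): x_2.
Ratio test on column x_2 — row 1: (11/4)/(1/2) = 11/2; row 2: (105/4)/(3/2) = 35/2. Minimum is 11/2 at row 1 (x_1 leaves); pivot element 1/2.
After the second pivot the z-row RHS is 11/2 − (-2)·(11/2) = 33/2.

33/2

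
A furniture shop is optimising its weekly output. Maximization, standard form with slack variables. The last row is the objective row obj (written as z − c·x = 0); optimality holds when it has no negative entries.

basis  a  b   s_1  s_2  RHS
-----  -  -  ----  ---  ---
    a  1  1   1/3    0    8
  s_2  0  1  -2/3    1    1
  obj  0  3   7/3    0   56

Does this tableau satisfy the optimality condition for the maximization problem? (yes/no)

Every obj-row coefficient is ≥ 0, so the tableau is optimal.

yes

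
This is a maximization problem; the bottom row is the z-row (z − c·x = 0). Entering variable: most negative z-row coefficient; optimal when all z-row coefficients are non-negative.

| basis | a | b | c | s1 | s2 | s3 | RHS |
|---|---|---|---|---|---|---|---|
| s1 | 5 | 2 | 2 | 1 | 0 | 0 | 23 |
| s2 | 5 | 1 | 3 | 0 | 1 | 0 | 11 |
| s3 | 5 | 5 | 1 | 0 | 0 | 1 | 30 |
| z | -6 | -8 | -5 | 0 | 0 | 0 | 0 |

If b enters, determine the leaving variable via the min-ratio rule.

s3

Column b entries and ratios — s1: 23/2 = 23/2; s2: 11/1 = 11; s3: 30/5 = 6.
Smallest ratio is 6 in the row of s3, so s3 leaves.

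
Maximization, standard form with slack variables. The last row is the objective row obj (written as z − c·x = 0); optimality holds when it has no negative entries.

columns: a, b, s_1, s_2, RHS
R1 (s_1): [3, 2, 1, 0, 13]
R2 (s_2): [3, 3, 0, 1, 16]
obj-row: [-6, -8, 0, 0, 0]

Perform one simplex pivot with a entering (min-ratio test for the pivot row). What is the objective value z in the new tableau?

Ratio test on column a — row 1: 13/3 = 13/3; row 2: 16/3 = 16/3. Minimum is 13/3 at row 1 (s_1 leaves); pivot element 3.
Pivot on row 1; the obj-row RHS becomes 0 − (-6)·(13/3) = 26.

26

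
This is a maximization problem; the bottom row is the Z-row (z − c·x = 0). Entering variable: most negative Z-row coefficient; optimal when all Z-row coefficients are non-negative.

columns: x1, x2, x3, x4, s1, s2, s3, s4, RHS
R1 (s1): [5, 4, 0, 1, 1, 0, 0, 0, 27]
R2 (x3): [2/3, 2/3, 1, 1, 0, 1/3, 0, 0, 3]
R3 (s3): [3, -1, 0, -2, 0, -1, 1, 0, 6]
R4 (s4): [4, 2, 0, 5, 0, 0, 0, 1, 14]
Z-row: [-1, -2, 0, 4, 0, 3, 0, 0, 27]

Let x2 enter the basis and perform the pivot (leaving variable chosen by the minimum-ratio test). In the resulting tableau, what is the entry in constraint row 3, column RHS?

Ratio test on column x2 — row 1: 27/4 = 27/4; row 2: 3/(2/3) = 9/2; row 3: entry -1 ≤ 0; row 4: 14/2 = 7. Minimum is 9/2 at row 2 (x3 leaves); pivot element 2/3.
Divide row 2 by 2/3; eliminate column x2 from the other rows.
Row 3 update in column RHS: 6 − (-1)·(9/2) = 21/2.

21/2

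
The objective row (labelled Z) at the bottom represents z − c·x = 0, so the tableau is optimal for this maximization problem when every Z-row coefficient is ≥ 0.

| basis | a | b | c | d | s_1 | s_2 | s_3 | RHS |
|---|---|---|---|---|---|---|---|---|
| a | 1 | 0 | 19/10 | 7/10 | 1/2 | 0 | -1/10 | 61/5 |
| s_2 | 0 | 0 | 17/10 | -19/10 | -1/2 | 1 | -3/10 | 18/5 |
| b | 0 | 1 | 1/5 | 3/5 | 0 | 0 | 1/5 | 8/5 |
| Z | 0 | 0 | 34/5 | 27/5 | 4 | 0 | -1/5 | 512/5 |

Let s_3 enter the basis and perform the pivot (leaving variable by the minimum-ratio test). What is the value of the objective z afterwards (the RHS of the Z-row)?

Ratio test on column s_3 — row 1: entry -1/10 ≤ 0; row 2: entry -3/10 ≤ 0; row 3: (8/5)/(1/5) = 8. Minimum is 8 at row 3 (b leaves); pivot element 1/5.
Pivot on row 3; the Z-row RHS becomes 512/5 − (-1/5)·8 = 104.

104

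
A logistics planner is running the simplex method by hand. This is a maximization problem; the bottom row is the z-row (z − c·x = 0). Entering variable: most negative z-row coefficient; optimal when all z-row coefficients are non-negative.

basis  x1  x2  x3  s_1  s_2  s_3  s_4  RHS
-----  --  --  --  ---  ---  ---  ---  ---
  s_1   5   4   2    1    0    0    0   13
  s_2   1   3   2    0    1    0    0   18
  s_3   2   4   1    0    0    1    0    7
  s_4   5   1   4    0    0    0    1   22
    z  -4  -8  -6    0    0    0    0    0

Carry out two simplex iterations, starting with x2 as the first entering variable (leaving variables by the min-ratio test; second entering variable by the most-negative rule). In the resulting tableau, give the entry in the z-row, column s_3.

Ratio test on column x2 — row 1: 13/4 = 13/4; row 2: 18/3 = 6; row 3: 7/4 = 7/4; row 4: 22/1 = 22. Minimum is 7/4 at row 3 (s_3 leaves); pivot element 4.
Divide row 3 by 4; eliminate column x2 from the other rows.
Second iteration: most negative z-row entry is -4 in column x3, so x3 enters.
Ratio test on column x3 — row 1: 6/1 = 6; row 2: (51/4)/(5/4) = 51/5; row 3: (7/4)/(1/4) = 7; row 4: (81/4)/(15/4) = 27/5. Minimum is 27/5 at row 4 (s_4 leaves); pivot element 15/4.
Divide row 4 by 15/4; eliminate column x3 from the other rows.
After both pivots, the entry at the z-row, column s_3 is 26/15.

26/15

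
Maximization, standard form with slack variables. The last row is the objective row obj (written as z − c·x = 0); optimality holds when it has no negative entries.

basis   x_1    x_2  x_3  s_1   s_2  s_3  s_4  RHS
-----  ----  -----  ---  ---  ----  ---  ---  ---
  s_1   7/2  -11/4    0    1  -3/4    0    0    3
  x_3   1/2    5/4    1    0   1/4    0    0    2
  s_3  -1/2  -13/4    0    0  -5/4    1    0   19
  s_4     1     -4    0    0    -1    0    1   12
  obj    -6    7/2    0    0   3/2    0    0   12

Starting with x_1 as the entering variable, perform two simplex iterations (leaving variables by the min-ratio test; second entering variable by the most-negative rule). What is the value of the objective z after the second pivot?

Ratio test on column x_1 — row 1: 3/(7/2) = 6/7; row 2: 2/(1/2) = 4; row 3: entry -1/2 ≤ 0; row 4: 12/1 = 12. Minimum is 6/7 at row 1 (s_1 leaves); pivot element 7/2.
Pivot on row 1; the obj-row RHS becomes 12 − (-6)·(6/7) = 120/7.
Next entering variable (most negative obj-row entry -17/14): x_2.
Ratio test on column x_2 — row 1: entry -11/14 ≤ 0; row 2: (11/7)/(23/14) = 22/23; row 3: entry -51/14 ≤ 0; row 4: entry -45/14 ≤ 0. Minimum is 22/23 at row 2 (x_3 leaves); pivot element 23/14.
After the second pivot the obj-row RHS is 120/7 − (-17/14)·(22/23) = 421/23.

421/23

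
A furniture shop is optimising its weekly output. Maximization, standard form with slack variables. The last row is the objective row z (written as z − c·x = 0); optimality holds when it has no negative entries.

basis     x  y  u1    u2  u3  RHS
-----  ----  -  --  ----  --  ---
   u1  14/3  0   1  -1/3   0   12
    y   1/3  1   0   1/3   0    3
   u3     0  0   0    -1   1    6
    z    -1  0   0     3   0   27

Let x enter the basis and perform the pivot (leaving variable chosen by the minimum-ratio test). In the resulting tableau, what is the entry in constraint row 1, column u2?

-1/14

Ratio test on column x — row 1: 12/(14/3) = 18/7; row 2: 3/(1/3) = 9; row 3: entry 0 ≤ 0. Minimum is 18/7 at row 1 (u1 leaves); pivot element 14/3.
Divide row 1 by 14/3; eliminate column x from the other rows.
In the new row 1, the u2 entry is the old entry divided by the pivot: (-1/3)/(14/3) = -1/14.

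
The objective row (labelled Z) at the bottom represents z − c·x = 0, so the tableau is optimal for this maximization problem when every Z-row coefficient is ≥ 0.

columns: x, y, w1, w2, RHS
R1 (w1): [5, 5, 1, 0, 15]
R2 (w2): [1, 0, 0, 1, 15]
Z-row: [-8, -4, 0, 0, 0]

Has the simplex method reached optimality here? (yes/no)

no

The Z-row has a negative entry -8 in column x, so it is not optimal.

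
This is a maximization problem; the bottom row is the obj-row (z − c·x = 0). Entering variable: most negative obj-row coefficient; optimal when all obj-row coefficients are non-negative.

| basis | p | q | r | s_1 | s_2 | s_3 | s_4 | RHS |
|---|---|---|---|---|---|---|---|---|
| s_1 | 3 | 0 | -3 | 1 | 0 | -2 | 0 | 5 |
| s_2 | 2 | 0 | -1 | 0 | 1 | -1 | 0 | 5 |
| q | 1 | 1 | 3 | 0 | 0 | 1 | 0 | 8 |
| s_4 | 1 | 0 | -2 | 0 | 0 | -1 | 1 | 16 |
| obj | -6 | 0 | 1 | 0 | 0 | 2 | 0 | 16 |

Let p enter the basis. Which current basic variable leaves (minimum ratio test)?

s_1

Column p entries and ratios — s_1: 5/3 = 5/3; s_2: 5/2 = 5/2; q: 8/1 = 8; s_4: 16/1 = 16.
Smallest ratio is 5/3 in the row of s_1, so s_1 leaves.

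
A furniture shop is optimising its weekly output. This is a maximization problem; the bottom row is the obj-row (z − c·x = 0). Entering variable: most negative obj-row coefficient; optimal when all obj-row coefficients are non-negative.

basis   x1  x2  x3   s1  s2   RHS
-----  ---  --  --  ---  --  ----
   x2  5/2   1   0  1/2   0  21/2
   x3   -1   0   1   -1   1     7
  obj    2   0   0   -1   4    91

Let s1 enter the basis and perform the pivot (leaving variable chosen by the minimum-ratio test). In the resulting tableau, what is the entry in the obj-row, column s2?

4

Ratio test on column s1 — row 1: (21/2)/(1/2) = 21; row 2: entry -1 ≤ 0. Minimum is 21 at row 1 (x2 leaves); pivot element 1/2.
Divide row 1 by 1/2; eliminate column s1 from the other rows.
obj-row update in column s2: 4 − (-1)·0 = 4.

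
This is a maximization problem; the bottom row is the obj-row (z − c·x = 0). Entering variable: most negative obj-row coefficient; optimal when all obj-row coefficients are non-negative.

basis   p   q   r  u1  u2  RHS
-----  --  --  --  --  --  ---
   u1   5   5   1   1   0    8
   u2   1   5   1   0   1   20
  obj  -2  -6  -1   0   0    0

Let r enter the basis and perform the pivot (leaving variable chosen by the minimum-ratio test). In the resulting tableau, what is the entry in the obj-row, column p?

3

Ratio test on column r — row 1: 8/1 = 8; row 2: 20/1 = 20. Minimum is 8 at row 1 (u1 leaves); pivot element 1.
Divide row 1 by 1; eliminate column r from the other rows.
obj-row update in column p: -2 − (-1)·5 = 3.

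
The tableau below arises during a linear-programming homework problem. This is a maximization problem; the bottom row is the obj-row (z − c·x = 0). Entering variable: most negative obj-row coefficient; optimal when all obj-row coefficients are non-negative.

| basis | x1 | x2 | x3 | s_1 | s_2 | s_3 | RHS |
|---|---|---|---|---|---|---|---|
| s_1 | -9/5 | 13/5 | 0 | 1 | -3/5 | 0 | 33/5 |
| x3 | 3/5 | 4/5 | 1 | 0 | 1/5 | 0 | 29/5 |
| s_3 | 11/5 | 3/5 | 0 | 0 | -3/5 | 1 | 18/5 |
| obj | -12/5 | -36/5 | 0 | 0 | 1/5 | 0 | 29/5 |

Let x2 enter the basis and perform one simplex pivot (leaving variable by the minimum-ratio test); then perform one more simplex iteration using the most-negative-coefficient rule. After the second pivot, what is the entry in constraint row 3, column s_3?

Ratio test on column x2 — row 1: (33/5)/(13/5) = 33/13; row 2: (29/5)/(4/5) = 29/4; row 3: (18/5)/(3/5) = 6. Minimum is 33/13 at row 1 (s_1 leaves); pivot element 13/5.
Divide row 1 by 13/5; eliminate column x2 from the other rows.
Second iteration: most negative obj-row entry is -96/13 in column x1, so x1 enters.
Ratio test on column x1 — row 1: entry -9/13 ≤ 0; row 2: (49/13)/(15/13) = 49/15; row 3: (27/13)/(34/13) = 27/34. Minimum is 27/34 at row 3 (s_3 leaves); pivot element 34/13.
Divide row 3 by 34/13; eliminate column x1 from the other rows.
After both pivots, the entry at constraint row 3, column s_3 is 13/34.

13/34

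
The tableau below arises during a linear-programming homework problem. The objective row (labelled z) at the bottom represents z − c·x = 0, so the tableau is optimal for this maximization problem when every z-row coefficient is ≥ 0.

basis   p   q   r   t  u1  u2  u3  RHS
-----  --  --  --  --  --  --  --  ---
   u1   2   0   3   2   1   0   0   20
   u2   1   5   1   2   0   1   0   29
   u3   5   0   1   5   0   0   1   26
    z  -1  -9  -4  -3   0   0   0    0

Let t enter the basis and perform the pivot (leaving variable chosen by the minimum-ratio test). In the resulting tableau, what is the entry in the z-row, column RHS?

Ratio test on column t — row 1: 20/2 = 10; row 2: 29/2 = 29/2; row 3: 26/5 = 26/5. Minimum is 26/5 at row 3 (u3 leaves); pivot element 5.
Divide row 3 by 5; eliminate column t from the other rows.
z-row update in column RHS: 0 − (-3)·(26/5) = 78/5.

78/5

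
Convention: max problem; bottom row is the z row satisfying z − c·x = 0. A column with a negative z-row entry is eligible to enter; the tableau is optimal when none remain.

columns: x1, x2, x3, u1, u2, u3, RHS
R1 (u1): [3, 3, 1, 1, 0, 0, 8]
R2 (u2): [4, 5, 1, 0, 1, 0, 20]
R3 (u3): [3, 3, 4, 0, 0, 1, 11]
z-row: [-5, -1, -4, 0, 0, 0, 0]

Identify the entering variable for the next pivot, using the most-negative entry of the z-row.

x1

Negative z-row entries: x1: -5, x2: -1, x3: -4.
The most negative is -5 in column x1, so x1 enters.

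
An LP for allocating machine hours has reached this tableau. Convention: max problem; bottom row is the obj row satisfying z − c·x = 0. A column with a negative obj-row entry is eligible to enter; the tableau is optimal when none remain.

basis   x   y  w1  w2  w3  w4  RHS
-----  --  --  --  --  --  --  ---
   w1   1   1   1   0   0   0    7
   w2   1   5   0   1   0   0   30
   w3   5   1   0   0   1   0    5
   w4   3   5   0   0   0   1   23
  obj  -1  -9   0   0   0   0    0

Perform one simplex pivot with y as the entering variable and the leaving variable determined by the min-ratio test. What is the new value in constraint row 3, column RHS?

Ratio test on column y — row 1: 7/1 = 7; row 2: 30/5 = 6; row 3: 5/1 = 5; row 4: 23/5 = 23/5. Minimum is 23/5 at row 4 (w4 leaves); pivot element 5.
Divide row 4 by 5; eliminate column y from the other rows.
Row 3 update in column RHS: 5 − 1·(23/5) = 2/5.

2/5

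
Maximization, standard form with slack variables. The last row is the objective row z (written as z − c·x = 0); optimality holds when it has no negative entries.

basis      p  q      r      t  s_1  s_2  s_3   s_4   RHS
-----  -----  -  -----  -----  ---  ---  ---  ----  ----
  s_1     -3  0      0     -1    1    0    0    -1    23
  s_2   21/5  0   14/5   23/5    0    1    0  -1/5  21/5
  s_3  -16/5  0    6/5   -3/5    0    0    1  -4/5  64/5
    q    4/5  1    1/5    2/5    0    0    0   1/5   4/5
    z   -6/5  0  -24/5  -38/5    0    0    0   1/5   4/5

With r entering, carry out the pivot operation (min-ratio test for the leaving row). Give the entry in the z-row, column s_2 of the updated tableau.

12/7

Ratio test on column r — row 1: entry 0 ≤ 0; row 2: (21/5)/(14/5) = 3/2; row 3: (64/5)/(6/5) = 32/3; row 4: (4/5)/(1/5) = 4. Minimum is 3/2 at row 2 (s_2 leaves); pivot element 14/5.
Divide row 2 by 14/5; eliminate column r from the other rows.
z-row update in column s_2: 0 − (-24/5)·(5/14) = 12/7.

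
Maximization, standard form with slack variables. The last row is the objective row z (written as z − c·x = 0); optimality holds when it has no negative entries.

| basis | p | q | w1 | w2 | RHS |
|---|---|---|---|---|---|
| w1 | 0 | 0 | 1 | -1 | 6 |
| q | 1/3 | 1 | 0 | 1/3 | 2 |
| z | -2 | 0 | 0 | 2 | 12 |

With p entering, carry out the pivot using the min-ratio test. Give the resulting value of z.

24

Ratio test on column p — row 1: entry 0 ≤ 0; row 2: 2/(1/3) = 6. Minimum is 6 at row 2 (q leaves); pivot element 1/3.
Pivot on row 2; the z-row RHS becomes 12 − (-2)·6 = 24.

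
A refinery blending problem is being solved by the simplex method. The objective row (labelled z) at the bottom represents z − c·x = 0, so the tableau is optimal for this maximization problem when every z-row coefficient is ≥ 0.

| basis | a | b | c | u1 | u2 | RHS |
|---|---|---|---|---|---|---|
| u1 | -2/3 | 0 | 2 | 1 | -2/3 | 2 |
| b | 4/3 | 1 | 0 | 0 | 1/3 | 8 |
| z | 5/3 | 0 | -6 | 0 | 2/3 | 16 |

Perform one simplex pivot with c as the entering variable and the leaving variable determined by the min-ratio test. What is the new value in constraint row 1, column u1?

Ratio test on column c — row 1: 2/2 = 1; row 2: entry 0 ≤ 0. Minimum is 1 at row 1 (u1 leaves); pivot element 2.
Divide row 1 by 2; eliminate column c from the other rows.
In the new row 1, the u1 entry is the old entry divided by the pivot: 1/2 = 1/2.

1/2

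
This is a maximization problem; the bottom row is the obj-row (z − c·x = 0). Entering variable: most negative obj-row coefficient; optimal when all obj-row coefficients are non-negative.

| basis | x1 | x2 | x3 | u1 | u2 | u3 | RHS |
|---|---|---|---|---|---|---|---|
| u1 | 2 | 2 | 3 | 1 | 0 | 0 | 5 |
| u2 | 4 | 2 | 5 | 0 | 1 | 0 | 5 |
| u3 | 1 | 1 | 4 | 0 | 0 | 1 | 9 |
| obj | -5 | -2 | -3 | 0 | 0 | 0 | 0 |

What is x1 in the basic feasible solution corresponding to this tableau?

x1 is not in the basis, so in the current basic feasible solution x1 = 0.

0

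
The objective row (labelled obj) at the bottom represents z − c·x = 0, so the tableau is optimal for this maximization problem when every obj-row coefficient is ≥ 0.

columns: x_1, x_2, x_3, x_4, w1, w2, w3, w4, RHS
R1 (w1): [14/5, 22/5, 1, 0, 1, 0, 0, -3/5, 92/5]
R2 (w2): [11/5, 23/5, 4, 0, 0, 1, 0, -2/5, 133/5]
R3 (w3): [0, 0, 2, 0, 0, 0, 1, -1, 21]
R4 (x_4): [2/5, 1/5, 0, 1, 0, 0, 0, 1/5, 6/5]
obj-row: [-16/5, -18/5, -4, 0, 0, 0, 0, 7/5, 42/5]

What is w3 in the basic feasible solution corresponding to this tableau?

w3 is basic (row 3); its value is the RHS of that row, 21.

21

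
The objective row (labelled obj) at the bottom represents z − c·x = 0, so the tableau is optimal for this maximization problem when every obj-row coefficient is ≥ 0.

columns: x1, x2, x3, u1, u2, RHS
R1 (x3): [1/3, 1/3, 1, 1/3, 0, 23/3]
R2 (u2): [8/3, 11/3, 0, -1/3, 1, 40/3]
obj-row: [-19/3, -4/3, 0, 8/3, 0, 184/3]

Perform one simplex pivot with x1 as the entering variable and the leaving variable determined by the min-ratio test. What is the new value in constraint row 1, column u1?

Ratio test on column x1 — row 1: (23/3)/(1/3) = 23; row 2: (40/3)/(8/3) = 5. Minimum is 5 at row 2 (u2 leaves); pivot element 8/3.
Divide row 2 by 8/3; eliminate column x1 from the other rows.
Row 1 update in column u1: 1/3 − (1/3)·(-1/8) = 3/8.

3/8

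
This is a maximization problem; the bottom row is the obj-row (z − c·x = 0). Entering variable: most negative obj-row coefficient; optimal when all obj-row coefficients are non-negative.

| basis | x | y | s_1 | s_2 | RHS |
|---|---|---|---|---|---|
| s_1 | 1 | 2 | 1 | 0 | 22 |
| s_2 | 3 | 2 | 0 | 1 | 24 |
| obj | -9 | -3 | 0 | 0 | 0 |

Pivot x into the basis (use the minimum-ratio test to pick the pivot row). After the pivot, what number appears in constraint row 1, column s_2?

-1/3

Ratio test on column x — row 1: 22/1 = 22; row 2: 24/3 = 8. Minimum is 8 at row 2 (s_2 leaves); pivot element 3.
Divide row 2 by 3; eliminate column x from the other rows.
Row 1 update in column s_2: 0 − 1·(1/3) = -1/3.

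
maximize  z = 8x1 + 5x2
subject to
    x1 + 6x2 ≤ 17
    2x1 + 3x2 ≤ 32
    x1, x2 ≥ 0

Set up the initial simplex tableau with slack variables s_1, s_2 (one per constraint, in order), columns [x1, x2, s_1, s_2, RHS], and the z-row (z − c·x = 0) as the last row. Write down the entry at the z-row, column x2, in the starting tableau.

The z-row carries the negated objective coefficients: the x2 entry is -5.

-5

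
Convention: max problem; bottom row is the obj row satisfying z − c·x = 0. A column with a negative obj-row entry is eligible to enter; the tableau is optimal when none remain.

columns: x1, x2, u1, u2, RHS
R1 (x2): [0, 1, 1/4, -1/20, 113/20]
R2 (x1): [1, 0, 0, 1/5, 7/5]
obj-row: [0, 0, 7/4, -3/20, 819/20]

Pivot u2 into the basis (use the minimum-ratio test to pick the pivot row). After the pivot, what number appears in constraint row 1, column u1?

1/4

Ratio test on column u2 — row 1: entry -1/20 ≤ 0; row 2: (7/5)/(1/5) = 7. Minimum is 7 at row 2 (x1 leaves); pivot element 1/5.
Divide row 2 by 1/5; eliminate column u2 from the other rows.
Row 1 update in column u1: 1/4 − (-1/20)·0 = 1/4.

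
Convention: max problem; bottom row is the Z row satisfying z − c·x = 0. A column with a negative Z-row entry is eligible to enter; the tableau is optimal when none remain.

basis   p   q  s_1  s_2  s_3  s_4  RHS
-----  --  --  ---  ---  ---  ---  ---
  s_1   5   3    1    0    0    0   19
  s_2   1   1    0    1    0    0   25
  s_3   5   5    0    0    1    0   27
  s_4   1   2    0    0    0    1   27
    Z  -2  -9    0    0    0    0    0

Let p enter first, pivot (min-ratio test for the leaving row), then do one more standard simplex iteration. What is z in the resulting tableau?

194/5

Ratio test on column p — row 1: 19/5 = 19/5; row 2: 25/1 = 25; row 3: 27/5 = 27/5; row 4: 27/1 = 27. Minimum is 19/5 at row 1 (s_1 leaves); pivot element 5.
Pivot on row 1; the Z-row RHS becomes 0 − (-2)·(19/5) = 38/5.
Next entering variable (most negative Z-row entry -39/5): q.
Ratio test on column q — row 1: (19/5)/(3/5) = 19/3; row 2: (106/5)/(2/5) = 53; row 3: 8/2 = 4; row 4: (116/5)/(7/5) = 116/7. Minimum is 4 at row 3 (s_3 leaves); pivot element 2.
After the second pivot the Z-row RHS is 38/5 − (-39/5)·4 = 194/5.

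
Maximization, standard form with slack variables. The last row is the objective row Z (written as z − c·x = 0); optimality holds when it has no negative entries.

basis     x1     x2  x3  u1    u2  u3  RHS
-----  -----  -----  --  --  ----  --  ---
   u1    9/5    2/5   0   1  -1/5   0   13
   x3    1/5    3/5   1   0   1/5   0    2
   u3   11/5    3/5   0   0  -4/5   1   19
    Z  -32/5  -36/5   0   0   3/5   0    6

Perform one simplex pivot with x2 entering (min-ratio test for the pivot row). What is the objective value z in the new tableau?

Ratio test on column x2 — row 1: 13/(2/5) = 65/2; row 2: 2/(3/5) = 10/3; row 3: 19/(3/5) = 95/3. Minimum is 10/3 at row 2 (x3 leaves); pivot element 3/5.
Pivot on row 2; the Z-row RHS becomes 6 − (-36/5)·(10/3) = 30.

30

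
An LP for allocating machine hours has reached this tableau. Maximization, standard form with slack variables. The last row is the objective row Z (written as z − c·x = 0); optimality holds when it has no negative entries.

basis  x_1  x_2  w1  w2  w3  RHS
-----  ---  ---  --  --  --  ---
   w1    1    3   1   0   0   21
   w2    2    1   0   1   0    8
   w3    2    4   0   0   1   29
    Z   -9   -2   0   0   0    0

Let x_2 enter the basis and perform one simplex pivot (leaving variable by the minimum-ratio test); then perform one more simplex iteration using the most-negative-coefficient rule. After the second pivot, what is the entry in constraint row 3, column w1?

Ratio test on column x_2 — row 1: 21/3 = 7; row 2: 8/1 = 8; row 3: 29/4 = 29/4. Minimum is 7 at row 1 (w1 leaves); pivot element 3.
Divide row 1 by 3; eliminate column x_2 from the other rows.
Second iteration: most negative Z-row entry is -25/3 in column x_1, so x_1 enters.
Ratio test on column x_1 — row 1: 7/(1/3) = 21; row 2: 1/(5/3) = 3/5; row 3: 1/(2/3) = 3/2. Minimum is 3/5 at row 2 (w2 leaves); pivot element 5/3.
Divide row 2 by 5/3; eliminate column x_1 from the other rows.
After both pivots, the entry at constraint row 3, column w1 is -6/5.

-6/5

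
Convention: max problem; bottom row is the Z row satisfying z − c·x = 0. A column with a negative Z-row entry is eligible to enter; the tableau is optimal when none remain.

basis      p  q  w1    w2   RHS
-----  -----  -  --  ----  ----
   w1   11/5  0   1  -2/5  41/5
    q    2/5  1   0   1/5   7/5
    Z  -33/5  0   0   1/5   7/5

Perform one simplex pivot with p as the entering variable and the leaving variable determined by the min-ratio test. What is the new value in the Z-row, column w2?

Ratio test on column p — row 1: (41/5)/(11/5) = 41/11; row 2: (7/5)/(2/5) = 7/2. Minimum is 7/2 at row 2 (q leaves); pivot element 2/5.
Divide row 2 by 2/5; eliminate column p from the other rows.
Z-row update in column w2: 1/5 − (-33/5)·(1/2) = 7/2.

7/2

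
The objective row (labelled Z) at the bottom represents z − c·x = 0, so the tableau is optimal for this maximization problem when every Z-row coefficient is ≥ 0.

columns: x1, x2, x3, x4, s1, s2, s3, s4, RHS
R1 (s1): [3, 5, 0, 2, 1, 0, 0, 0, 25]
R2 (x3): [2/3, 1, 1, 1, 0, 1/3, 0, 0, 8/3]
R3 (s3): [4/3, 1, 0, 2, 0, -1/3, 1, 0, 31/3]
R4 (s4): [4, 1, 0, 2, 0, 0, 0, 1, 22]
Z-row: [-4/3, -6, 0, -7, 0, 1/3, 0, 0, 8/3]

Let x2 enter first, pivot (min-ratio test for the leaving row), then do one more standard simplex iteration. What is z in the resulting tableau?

64/3

Ratio test on column x2 — row 1: 25/5 = 5; row 2: (8/3)/1 = 8/3; row 3: (31/3)/1 = 31/3; row 4: 22/1 = 22. Minimum is 8/3 at row 2 (x3 leaves); pivot element 1.
Pivot on row 2; the Z-row RHS becomes 8/3 − (-6)·(8/3) = 56/3.
Next entering variable (most negative Z-row entry -1): x4.
Ratio test on column x4 — row 1: entry -3 ≤ 0; row 2: (8/3)/1 = 8/3; row 3: (23/3)/1 = 23/3; row 4: (58/3)/1 = 58/3. Minimum is 8/3 at row 2 (x2 leaves); pivot element 1.
After the second pivot the Z-row RHS is 56/3 − (-1)·(8/3) = 64/3.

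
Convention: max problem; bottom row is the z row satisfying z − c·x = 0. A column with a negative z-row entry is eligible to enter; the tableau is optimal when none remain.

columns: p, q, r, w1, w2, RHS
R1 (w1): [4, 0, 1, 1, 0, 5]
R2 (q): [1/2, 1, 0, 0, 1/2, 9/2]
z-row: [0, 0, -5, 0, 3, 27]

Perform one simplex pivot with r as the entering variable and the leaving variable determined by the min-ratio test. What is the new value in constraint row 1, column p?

Ratio test on column r — row 1: 5/1 = 5; row 2: entry 0 ≤ 0. Minimum is 5 at row 1 (w1 leaves); pivot element 1.
Divide row 1 by 1; eliminate column r from the other rows.
In the new row 1, the p entry is the old entry divided by the pivot: 4/1 = 4.

4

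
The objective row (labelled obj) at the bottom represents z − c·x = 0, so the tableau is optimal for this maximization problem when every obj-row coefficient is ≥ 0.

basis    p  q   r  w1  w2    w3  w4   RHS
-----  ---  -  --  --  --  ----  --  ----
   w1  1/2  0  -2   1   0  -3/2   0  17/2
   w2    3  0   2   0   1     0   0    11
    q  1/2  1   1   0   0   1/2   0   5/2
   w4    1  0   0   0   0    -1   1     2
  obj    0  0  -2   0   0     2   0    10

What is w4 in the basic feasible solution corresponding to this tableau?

w4 is basic (row 4); its value is the RHS of that row, 2.

2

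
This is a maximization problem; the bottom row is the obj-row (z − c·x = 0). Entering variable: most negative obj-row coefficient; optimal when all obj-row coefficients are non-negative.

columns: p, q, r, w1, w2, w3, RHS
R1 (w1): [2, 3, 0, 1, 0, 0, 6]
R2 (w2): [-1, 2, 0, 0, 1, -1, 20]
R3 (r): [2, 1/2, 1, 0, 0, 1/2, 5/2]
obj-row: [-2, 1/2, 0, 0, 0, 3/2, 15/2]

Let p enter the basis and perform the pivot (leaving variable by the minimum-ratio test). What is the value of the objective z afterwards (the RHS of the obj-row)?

Ratio test on column p — row 1: 6/2 = 3; row 2: entry -1 ≤ 0; row 3: (5/2)/2 = 5/4. Minimum is 5/4 at row 3 (r leaves); pivot element 2.
Pivot on row 3; the obj-row RHS becomes 15/2 − (-2)·(5/4) = 10.

10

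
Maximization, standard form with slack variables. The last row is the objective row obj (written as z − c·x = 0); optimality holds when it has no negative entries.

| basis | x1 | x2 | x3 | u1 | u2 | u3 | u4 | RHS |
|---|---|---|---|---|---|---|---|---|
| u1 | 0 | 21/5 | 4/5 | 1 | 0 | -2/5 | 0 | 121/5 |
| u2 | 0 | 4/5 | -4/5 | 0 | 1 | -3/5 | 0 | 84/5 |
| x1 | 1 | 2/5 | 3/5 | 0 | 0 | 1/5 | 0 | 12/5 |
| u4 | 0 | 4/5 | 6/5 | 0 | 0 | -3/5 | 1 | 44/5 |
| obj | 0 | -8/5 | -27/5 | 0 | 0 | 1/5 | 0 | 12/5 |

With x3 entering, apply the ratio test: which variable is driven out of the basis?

x1

Column x3 entries and ratios — u1: (121/5)/(4/5) = 121/4; u2: -4/5 ≤ 0, skip; x1: (12/5)/(3/5) = 4; u4: (44/5)/(6/5) = 22/3.
Smallest ratio is 4 in the row of x1, so x1 leaves.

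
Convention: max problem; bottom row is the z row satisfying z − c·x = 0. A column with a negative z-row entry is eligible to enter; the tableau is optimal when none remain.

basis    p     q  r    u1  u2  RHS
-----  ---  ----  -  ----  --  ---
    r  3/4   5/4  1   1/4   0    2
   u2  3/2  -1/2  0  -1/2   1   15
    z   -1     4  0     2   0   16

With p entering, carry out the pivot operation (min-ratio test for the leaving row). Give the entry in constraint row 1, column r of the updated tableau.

4/3

Ratio test on column p — row 1: 2/(3/4) = 8/3; row 2: 15/(3/2) = 10. Minimum is 8/3 at row 1 (r leaves); pivot element 3/4.
Divide row 1 by 3/4; eliminate column p from the other rows.
In the new row 1, the r entry is the old entry divided by the pivot: 1/(3/4) = 4/3.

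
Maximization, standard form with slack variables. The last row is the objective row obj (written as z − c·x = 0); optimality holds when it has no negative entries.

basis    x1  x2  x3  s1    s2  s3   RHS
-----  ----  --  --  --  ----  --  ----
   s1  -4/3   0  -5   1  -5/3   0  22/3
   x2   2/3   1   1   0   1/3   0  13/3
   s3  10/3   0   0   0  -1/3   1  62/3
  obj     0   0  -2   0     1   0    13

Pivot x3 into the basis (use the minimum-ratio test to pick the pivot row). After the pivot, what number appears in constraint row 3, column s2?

-1/3

Ratio test on column x3 — row 1: entry -5 ≤ 0; row 2: (13/3)/1 = 13/3; row 3: entry 0 ≤ 0. Minimum is 13/3 at row 2 (x2 leaves); pivot element 1.
Divide row 2 by 1; eliminate column x3 from the other rows.
Row 3 update in column s2: -1/3 − 0·(1/3) = -1/3.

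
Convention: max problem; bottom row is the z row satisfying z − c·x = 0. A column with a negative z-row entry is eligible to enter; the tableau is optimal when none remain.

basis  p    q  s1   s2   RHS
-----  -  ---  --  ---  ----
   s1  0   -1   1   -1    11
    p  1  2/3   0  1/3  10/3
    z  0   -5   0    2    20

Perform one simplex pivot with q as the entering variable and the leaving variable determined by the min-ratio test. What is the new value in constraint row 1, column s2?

Ratio test on column q — row 1: entry -1 ≤ 0; row 2: (10/3)/(2/3) = 5. Minimum is 5 at row 2 (p leaves); pivot element 2/3.
Divide row 2 by 2/3; eliminate column q from the other rows.
Row 1 update in column s2: -1 − (-1)·(1/2) = -1/2.

-1/2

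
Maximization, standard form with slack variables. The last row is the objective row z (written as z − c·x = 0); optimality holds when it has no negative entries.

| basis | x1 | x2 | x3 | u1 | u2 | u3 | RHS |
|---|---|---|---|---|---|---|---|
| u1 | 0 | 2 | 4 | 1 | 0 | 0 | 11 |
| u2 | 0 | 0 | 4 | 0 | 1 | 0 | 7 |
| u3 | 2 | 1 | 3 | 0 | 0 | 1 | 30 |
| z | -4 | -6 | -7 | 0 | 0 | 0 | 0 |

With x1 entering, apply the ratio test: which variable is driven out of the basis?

Column x1 entries and ratios — u1: 0 ≤ 0, skip; u2: 0 ≤ 0, skip; u3: 30/2 = 15.
Smallest ratio is 15 in the row of u3, so u3 leaves.

u3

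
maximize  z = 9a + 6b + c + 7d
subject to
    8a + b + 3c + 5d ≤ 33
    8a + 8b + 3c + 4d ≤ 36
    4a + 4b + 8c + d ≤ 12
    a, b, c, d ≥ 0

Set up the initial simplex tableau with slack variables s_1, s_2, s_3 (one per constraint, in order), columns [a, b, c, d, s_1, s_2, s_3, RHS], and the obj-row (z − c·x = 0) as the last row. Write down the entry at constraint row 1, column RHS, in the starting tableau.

33

The RHS of constraint 1 is b_1 = 33.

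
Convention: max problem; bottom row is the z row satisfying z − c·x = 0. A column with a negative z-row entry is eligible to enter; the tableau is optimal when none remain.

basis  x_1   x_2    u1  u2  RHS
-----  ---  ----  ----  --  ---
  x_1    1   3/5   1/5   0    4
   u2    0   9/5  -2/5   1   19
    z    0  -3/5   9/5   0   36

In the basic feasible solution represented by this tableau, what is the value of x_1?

4

x_1 is basic (row 1); its value is the RHS of that row, 4.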